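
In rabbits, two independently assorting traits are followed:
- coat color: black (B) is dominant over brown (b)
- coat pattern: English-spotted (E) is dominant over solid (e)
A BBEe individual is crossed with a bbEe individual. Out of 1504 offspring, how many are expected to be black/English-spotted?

Dihybrid cross BBEe × bbEe — consider each gene separately:
coat color: BB × bb → 4 Bb → 4 B_ (out of 4)
coat pattern: Ee × Ee → 1 EE, 2 Ee, 1 ee → 3 E_ : 1 ee (out of 4)
Combine (counts out of 4 × 4 = 16): black/English-spotted (B_E_) = 4×3 = 12; black/solid (B_ee) = 4×1 = 4
Phenotype counts (out of 16): 12 black/English-spotted, 4 black/solid
black/English-spotted: 12 out of 16 → fraction 3/4
Expected count = 3/4 × 1504 = 1128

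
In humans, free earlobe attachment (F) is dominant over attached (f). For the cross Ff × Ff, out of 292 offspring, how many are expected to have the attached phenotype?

Punnett square for Ff × Ff:
Offspring genotypes: 1 FF, 2 Ff, 1 ff
Total offspring: 4
Count with target: 1
Probability: 1/4
Expected count = 1/4 × 292 = 73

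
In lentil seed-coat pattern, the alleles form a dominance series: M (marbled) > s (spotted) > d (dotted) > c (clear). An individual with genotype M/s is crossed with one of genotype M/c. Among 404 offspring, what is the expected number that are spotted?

Cross: M/s × M/c
Allele dominance: M > s > d > c
Offspring genotypes: 1 M/M, 1 M/c, 1 M/s, 1 s/c
Phenotype counts: 3 marbled, 1 spotted
spotted: 1 out of 4 → fraction 1/4
Expected count = 1/4 × 404 = 101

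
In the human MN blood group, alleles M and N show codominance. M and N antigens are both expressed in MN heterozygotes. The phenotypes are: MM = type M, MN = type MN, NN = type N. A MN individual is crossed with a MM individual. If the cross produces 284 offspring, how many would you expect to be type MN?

Punnett square for MN × MM:
Offspring genotypes: 2 MM, 2 MN
Phenotype counts: 2 type M, 2 type MN
type MN: 2 out of 4 → fraction 1/2
Expected count = 1/2 × 284 = 142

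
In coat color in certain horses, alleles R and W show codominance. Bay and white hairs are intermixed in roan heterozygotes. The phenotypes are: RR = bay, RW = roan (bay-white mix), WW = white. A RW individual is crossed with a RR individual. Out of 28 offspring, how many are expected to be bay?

Punnett square for RW × RR:
Offspring genotypes: 2 RR, 2 RW
Phenotype counts: 2 bay, 2 roan (bay-white mix)
bay: 2 out of 4 → fraction 1/2
Expected count = 1/2 × 28 = 14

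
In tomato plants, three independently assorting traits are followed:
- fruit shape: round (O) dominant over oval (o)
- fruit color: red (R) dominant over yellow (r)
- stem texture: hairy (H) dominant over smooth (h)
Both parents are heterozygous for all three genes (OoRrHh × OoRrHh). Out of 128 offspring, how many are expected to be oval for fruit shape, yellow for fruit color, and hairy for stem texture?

Trihybrid cross: OoRrHh × OoRrHh
Each trait segregates independently with a 3:1 phenotypic ratio, so each gene contributes 3/4 (dominant) or 1/4 (recessive).
Target: oval (fruit shape), yellow (fruit color), hairy (stem texture)
Probability = product of independent per-trait probabilities
= 1/4 × 1/4 × 3/4 = 3/64
Expected count = 3/64 × 128 = 6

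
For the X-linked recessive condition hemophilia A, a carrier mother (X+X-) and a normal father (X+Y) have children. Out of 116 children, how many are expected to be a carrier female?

Cross: X+X- × X+Y
Offspring: 1 X+X+, 1 X+Y, 1 X+X-, 1 X-Y
Probability of a carrier female: 1/4
Expected count = 1/4 × 116 = 29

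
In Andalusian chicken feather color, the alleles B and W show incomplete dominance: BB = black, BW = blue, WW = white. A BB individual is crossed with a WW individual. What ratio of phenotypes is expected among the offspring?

Punnett square for BB × WW:
Offspring genotypes: 4 BW
Phenotype counts: 4 blue
Ratio: all blue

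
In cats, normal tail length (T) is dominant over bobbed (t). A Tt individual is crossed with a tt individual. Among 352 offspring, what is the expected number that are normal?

Punnett square for Tt × tt:
Offspring genotypes: 2 Tt, 2 tt
normal: 2, bobbed: 2
normal: 2 out of 4 → fraction 1/2
Expected count = 1/2 × 352 = 176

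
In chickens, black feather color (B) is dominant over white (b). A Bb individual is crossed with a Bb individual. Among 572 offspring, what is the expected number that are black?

Punnett square for Bb × Bb:
Offspring genotypes: 1 BB, 2 Bb, 1 bb
black: 3, white: 1
black: 3 out of 4 → fraction 3/4
Expected count = 3/4 × 572 = 429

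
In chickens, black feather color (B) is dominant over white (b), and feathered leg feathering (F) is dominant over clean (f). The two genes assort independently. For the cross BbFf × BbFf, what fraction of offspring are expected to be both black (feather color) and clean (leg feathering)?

Dihybrid cross BbFf × BbFf — consider each gene separately:
feather color: Bb × Bb → 1 BB, 2 Bb, 1 bb → 3 B_ : 1 bb (out of 4)
leg feathering: Ff × Ff → 1 FF, 2 Ff, 1 ff → 3 F_ : 1 ff (out of 4)
Looking for: black (B_) and clean (ff)
P(black) = 3/4, P(clean) = 1/4
P(both) = 3/4 × 1/4 = 3/16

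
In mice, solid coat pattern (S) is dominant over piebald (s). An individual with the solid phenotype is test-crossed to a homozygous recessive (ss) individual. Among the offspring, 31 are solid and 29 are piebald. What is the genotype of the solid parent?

Test cross: ? × ss
Offspring: 31 solid, 29 piebald — approximately 1:1.
A 1:1 ratio in a test cross indicates the unknown parent is heterozygous (Ss).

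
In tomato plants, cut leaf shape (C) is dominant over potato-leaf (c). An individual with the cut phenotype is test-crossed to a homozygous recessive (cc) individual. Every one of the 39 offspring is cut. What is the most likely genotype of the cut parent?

Test cross: ? × cc
All offspring are cut.
If the unknown parent were heterozygous (Cc), about half of 39 offspring would be potato-leaf; none are. The unknown parent is most likely homozygous dominant (CC).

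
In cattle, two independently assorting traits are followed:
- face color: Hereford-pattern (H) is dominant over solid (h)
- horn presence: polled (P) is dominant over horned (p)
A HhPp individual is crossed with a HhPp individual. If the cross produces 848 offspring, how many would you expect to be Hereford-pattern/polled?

Dihybrid cross HhPp × HhPp — consider each gene separately:
face color: Hh × Hh → 1 HH, 2 Hh, 1 hh → 3 H_ : 1 hh (out of 4)
horn presence: Pp × Pp → 1 PP, 2 Pp, 1 pp → 3 P_ : 1 pp (out of 4)
Combine (counts out of 4 × 4 = 16): Hereford-pattern/polled (H_P_) = 3×3 = 9; Hereford-pattern/horned (H_pp) = 3×1 = 3; solid/polled (hhP_) = 1×3 = 3; solid/horned (hhpp) = 1×1 = 1
Phenotype counts (out of 16): 9 Hereford-pattern/polled, 3 Hereford-pattern/horned, 3 solid/polled, 1 solid/horned
Hereford-pattern/polled: 9 out of 16 → fraction 9/16
Expected count = 9/16 × 848 = 477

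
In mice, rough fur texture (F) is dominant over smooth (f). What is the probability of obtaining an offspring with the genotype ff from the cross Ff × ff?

Punnett square for Ff × ff:
Offspring genotypes: 2 Ff, 2 ff
Total offspring: 4
Count with target: 2
Probability: 2/4 = 1/2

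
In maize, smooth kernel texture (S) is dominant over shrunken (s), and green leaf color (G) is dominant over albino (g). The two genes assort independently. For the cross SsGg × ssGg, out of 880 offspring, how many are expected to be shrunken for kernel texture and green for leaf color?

Dihybrid cross SsGg × ssGg — consider each gene separately:
kernel texture: Ss × ss → 2 Ss, 2 ss → 2 S_ : 2 ss (out of 4)
leaf color: Gg × Gg → 1 GG, 2 Gg, 1 gg → 3 G_ : 1 gg (out of 4)
Looking for: shrunken (ss) and green (G_)
P(shrunken) = 2/4, P(green) = 3/4
P(both) = 2/4 × 3/4 = 6/16 = 3/8
Expected count = 3/8 × 880 = 330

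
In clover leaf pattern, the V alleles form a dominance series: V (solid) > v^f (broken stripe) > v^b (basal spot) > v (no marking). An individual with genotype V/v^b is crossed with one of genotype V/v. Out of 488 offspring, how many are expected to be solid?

Cross: V/v^b × V/v
Allele dominance: V > v^f > v^b > v
Offspring genotypes: 1 V/V, 1 V/v, 1 V/v^b, 1 v^b/v
Phenotype counts: 3 solid, 1 basal spot
solid: 3 out of 4 → fraction 3/4
Expected count = 3/4 × 488 = 366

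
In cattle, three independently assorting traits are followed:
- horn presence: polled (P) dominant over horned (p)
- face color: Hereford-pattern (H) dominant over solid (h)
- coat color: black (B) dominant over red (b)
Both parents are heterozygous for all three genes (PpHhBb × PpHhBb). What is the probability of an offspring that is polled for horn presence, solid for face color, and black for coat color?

Trihybrid cross: PpHhBb × PpHhBb
Each trait segregates independently with a 3:1 phenotypic ratio, so each gene contributes 3/4 (dominant) or 1/4 (recessive).
Target: polled (horn presence), solid (face color), black (coat color)
Probability = product of independent per-trait probabilities
= 3/4 × 1/4 × 3/4 = 9/64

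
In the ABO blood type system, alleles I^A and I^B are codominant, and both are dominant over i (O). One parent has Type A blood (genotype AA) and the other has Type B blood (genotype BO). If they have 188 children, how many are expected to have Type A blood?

Cross: AA × BO
Possible offspring genotypes: 2 AB, 2 AO
Blood type counts: 2 Type AB, 2 Type A
Probability of Type A: 2/4 = 1/2
Expected count = 1/2 × 188 = 94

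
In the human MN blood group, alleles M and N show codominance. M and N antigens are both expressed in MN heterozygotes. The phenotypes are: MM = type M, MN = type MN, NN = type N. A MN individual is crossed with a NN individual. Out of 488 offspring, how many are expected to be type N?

Punnett square for MN × NN:
Offspring genotypes: 2 MN, 2 NN
Phenotype counts: 2 type MN, 2 type N
type N: 2 out of 4 → fraction 1/2
Expected count = 1/2 × 488 = 244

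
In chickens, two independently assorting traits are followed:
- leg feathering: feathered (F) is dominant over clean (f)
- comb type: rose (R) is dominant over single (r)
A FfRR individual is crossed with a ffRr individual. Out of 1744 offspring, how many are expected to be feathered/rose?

Dihybrid cross FfRR × ffRr — consider each gene separately:
leg feathering: Ff × ff → 2 Ff, 2 ff → 2 F_ : 2 ff (out of 4)
comb type: RR × Rr → 2 RR, 2 Rr → 4 R_ (out of 4)
Combine (counts out of 4 × 4 = 16): feathered/rose (F_R_) = 2×4 = 8; clean/rose (ffR_) = 2×4 = 8
Phenotype counts (out of 16): 8 feathered/rose, 8 clean/rose
feathered/rose: 8 out of 16 → fraction 1/2
Expected count = 1/2 × 1744 = 872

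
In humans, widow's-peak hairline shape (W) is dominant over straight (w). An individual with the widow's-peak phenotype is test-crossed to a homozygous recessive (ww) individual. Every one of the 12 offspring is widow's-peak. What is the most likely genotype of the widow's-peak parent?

Test cross: ? × ww
All offspring are widow's-peak.
If the unknown parent were heterozygous (Ww), about half of 12 offspring would be straight; none are. The unknown parent is most likely homozygous dominant (WW).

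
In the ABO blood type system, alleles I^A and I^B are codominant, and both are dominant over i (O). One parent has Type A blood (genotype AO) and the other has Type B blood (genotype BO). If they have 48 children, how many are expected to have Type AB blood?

Cross: AO × BO
Possible offspring genotypes: 1 AB, 1 AO, 1 BO, 1 OO
Blood type counts: 1 Type AB, 1 Type A, 1 Type B, 1 Type O
Probability of Type AB: 1/4
Expected count = 1/4 × 48 = 12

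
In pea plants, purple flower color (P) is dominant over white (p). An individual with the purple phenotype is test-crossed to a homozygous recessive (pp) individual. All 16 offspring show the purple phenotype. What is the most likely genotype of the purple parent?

Test cross: ? × pp
All offspring are purple.
If the unknown parent were heterozygous (Pp), about half of 16 offspring would be white; none are. The unknown parent is most likely homozygous dominant (PP).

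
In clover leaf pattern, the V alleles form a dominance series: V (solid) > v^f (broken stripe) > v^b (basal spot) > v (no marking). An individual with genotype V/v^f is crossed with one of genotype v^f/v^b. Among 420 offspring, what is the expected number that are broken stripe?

Cross: V/v^f × v^f/v^b
Allele dominance: V > v^f > v^b > v
Offspring genotypes: 1 V/v^f, 1 V/v^b, 1 v^f/v^f, 1 v^f/v^b
Phenotype counts: 2 solid, 2 broken stripe
broken stripe: 2 out of 4 → fraction 1/2
Expected count = 1/2 × 420 = 210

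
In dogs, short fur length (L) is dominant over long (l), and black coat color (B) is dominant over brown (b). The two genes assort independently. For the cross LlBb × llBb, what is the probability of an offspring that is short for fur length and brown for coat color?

Dihybrid cross LlBb × llBb — consider each gene separately:
fur length: Ll × ll → 2 Ll, 2 ll → 2 L_ : 2 ll (out of 4)
coat color: Bb × Bb → 1 BB, 2 Bb, 1 bb → 3 B_ : 1 bb (out of 4)
Looking for: short (L_) and brown (bb)
P(short) = 2/4, P(brown) = 1/4
P(both) = 2/4 × 1/4 = 2/16 = 1/8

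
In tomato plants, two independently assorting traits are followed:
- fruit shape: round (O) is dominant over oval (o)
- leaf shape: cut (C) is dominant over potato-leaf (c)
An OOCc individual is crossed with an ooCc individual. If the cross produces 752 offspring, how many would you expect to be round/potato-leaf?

Dihybrid cross OOCc × ooCc — consider each gene separately:
fruit shape: OO × oo → 4 Oo → 4 O_ (out of 4)
leaf shape: Cc × Cc → 1 CC, 2 Cc, 1 cc → 3 C_ : 1 cc (out of 4)
Combine (counts out of 4 × 4 = 16): round/cut (O_C_) = 4×3 = 12; round/potato-leaf (O_cc) = 4×1 = 4
Phenotype counts (out of 16): 12 round/cut, 4 round/potato-leaf
round/potato-leaf: 4 out of 16 → fraction 1/4
Expected count = 1/4 × 752 = 188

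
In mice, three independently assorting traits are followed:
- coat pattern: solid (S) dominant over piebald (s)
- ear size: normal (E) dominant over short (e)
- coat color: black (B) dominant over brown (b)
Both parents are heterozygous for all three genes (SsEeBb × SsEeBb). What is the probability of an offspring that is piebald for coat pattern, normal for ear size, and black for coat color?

Trihybrid cross: SsEeBb × SsEeBb
Each trait segregates independently with a 3:1 phenotypic ratio, so each gene contributes 3/4 (dominant) or 1/4 (recessive).
Target: piebald (coat pattern), normal (ear size), black (coat color)
Probability = product of independent per-trait probabilities
= 1/4 × 3/4 × 3/4 = 9/64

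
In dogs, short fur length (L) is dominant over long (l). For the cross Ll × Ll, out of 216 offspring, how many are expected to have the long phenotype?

Punnett square for Ll × Ll:
Offspring genotypes: 1 LL, 2 Ll, 1 ll
Total offspring: 4
Count with target: 1
Probability: 1/4
Expected count = 1/4 × 216 = 54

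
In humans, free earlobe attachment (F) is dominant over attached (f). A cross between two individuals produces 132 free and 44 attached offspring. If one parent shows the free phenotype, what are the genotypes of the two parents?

Observed offspring: 132 free, 44 attached
The observed ratio simplifies to 3:1. Attached (ff) offspring appear, so each parent must contribute one f allele. The parent stated to show free carries F, so it is Ff. The other parent is then either Ff or ff: Ff × ff would give a 1:1 split, whereas Ff × Ff gives 3:1 — matching the data. So both parents are heterozygous (Ff × Ff).
Parent genotypes: Ff × Ff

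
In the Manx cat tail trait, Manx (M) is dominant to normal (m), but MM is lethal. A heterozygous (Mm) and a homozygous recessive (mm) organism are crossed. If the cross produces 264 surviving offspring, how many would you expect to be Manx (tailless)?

Cross: Mm × mm
Punnett square offspring (before lethality): 2 Mm, 2 mm
No MM offspring are produced in this cross.
Manx (tailless): 2 out of 4 → fraction 1/2
Expected count = 1/2 × 264 = 132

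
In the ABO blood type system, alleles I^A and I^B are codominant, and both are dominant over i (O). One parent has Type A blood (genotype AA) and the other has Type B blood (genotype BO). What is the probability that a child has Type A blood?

Cross: AA × BO
Possible offspring genotypes: 2 AB, 2 AO
Blood type counts: 2 Type AB, 2 Type A
Probability of Type A: 2/4 = 1/2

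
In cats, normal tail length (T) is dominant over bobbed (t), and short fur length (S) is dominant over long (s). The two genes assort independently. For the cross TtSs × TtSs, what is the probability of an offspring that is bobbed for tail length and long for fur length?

Dihybrid cross TtSs × TtSs — consider each gene separately:
tail length: Tt × Tt → 1 TT, 2 Tt, 1 tt → 3 T_ : 1 tt (out of 4)
fur length: Ss × Ss → 1 SS, 2 Ss, 1 ss → 3 S_ : 1 ss (out of 4)
Looking for: bobbed (tt) and long (ss)
P(bobbed) = 1/4, P(long) = 1/4
P(both) = 1/4 × 1/4 = 1/16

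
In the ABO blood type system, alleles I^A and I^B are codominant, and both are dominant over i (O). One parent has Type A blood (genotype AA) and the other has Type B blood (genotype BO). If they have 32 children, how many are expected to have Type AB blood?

Cross: AA × BO
Possible offspring genotypes: 2 AB, 2 AO
Blood type counts: 2 Type AB, 2 Type A
Probability of Type AB: 2/4 = 1/2
Expected count = 1/2 × 32 = 16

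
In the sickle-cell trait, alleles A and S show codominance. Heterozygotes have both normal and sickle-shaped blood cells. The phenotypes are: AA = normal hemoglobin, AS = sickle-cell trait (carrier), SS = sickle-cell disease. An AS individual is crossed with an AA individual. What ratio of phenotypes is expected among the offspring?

Punnett square for AS × AA:
Offspring genotypes: 2 AA, 2 AS
Phenotype counts: 2 normal hemoglobin, 2 sickle-cell trait (carrier)
Ratio: 1 normal hemoglobin : 1 sickle-cell trait (carrier)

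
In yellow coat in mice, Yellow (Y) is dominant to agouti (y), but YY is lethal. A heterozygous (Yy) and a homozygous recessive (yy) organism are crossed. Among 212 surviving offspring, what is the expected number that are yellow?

Cross: Yy × yy
Punnett square offspring (before lethality): 2 Yy, 2 yy
No YY offspring are produced in this cross.
yellow: 2 out of 4 → fraction 1/2
Expected count = 1/2 × 212 = 106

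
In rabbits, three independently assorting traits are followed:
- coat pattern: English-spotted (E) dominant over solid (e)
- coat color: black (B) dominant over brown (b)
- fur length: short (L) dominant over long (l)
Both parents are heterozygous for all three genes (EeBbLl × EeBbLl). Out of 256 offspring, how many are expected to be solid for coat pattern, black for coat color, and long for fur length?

Trihybrid cross: EeBbLl × EeBbLl
Each trait segregates independently with a 3:1 phenotypic ratio, so each gene contributes 3/4 (dominant) or 1/4 (recessive).
Target: solid (coat pattern), black (coat color), long (fur length)
Probability = product of independent per-trait probabilities
= 1/4 × 3/4 × 1/4 = 3/64
Expected count = 3/64 × 256 = 12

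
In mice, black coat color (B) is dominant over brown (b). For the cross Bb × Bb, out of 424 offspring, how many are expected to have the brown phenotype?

Punnett square for Bb × Bb:
Offspring genotypes: 1 BB, 2 Bb, 1 bb
Total offspring: 4
Count with target: 1
Probability: 1/4
Expected count = 1/4 × 424 = 106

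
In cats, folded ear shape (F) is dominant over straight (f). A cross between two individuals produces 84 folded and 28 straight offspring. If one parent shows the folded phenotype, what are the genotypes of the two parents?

Observed offspring: 84 folded, 28 straight
The observed ratio simplifies to 3:1. Straight (ff) offspring appear, so each parent must contribute one f allele. The parent stated to show folded carries F, so it is Ff. The other parent is then either Ff or ff: Ff × ff would give a 1:1 split, whereas Ff × Ff gives 3:1 — matching the data. So both parents are heterozygous (Ff × Ff).
Parent genotypes: Ff × Ff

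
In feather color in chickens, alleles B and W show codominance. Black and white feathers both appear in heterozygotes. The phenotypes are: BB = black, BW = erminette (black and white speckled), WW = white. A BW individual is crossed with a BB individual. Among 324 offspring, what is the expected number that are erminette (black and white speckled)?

Punnett square for BW × BB:
Offspring genotypes: 2 BB, 2 BW
Phenotype counts: 2 black, 2 erminette (black and white speckled)
erminette (black and white speckled): 2 out of 4 → fraction 1/2
Expected count = 1/2 × 324 = 162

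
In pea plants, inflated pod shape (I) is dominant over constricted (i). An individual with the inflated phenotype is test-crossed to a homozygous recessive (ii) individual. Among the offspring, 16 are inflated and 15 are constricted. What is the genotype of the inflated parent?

Test cross: ? × ii
Offspring: 16 inflated, 15 constricted — approximately 1:1.
A 1:1 ratio in a test cross indicates the unknown parent is heterozygous (Ii).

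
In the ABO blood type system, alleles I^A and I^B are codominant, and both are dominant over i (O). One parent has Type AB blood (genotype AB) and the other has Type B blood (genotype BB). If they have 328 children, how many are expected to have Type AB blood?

Cross: AB × BB
Possible offspring genotypes: 2 AB, 2 BB
Blood type counts: 2 Type AB, 2 Type B
Probability of Type AB: 2/4 = 1/2
Expected count = 1/2 × 328 = 164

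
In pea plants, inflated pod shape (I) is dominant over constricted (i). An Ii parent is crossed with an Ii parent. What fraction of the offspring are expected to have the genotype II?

Punnett square for Ii × Ii:
Offspring genotypes: 1 II, 2 Ii, 1 ii
Total offspring: 4
Count with target: 1
Probability: 1/4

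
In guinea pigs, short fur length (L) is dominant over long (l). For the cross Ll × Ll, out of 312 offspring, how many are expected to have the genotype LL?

Punnett square for Ll × Ll:
Offspring genotypes: 1 LL, 2 Ll, 1 ll
Total offspring: 4
Count with target: 1
Probability: 1/4
Expected count = 1/4 × 312 = 78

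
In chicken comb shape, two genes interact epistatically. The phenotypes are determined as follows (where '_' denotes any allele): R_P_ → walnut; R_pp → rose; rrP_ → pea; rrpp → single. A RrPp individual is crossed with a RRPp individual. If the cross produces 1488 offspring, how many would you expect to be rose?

Cross: RrPp × RRPp — consider each gene separately:
R gene: Rr × RR → 2 RR, 2 Rr → 4 R_ (out of 4)
P gene: Pp × Pp → 1 PP, 2 Pp, 1 pp → 3 P_ : 1 pp (out of 4)
Genotype classes (out of 4 × 4 = 16): R_P_ = 4×3 = 12; R_pp = 4×1 = 4
Apply the phenotype rules: R_P_ (12) → walnut; R_pp (4) → rose
Phenotype counts (out of 16): 12 walnut, 4 rose
rose: 4 out of 16 → fraction 1/4
Expected count = 1/4 × 1488 = 372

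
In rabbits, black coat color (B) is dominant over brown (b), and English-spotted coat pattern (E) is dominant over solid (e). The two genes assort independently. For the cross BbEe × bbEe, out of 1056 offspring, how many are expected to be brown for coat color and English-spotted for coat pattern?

Dihybrid cross BbEe × bbEe — consider each gene separately:
coat color: Bb × bb → 2 Bb, 2 bb → 2 B_ : 2 bb (out of 4)
coat pattern: Ee × Ee → 1 EE, 2 Ee, 1 ee → 3 E_ : 1 ee (out of 4)
Looking for: brown (bb) and English-spotted (E_)
P(brown) = 2/4, P(English-spotted) = 3/4
P(both) = 2/4 × 3/4 = 6/16 = 3/8
Expected count = 3/8 × 1056 = 396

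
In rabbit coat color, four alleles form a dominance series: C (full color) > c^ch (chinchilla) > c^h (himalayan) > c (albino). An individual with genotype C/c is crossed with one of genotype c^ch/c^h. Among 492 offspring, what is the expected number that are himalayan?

Cross: C/c × c^ch/c^h
Allele dominance: C > c^ch > c^h > c
Offspring genotypes: 1 C/c^ch, 1 C/c^h, 1 c^ch/c, 1 c^h/c
Phenotype counts: 2 full color, 1 chinchilla, 1 himalayan
himalayan: 1 out of 4 → fraction 1/4
Expected count = 1/4 × 492 = 123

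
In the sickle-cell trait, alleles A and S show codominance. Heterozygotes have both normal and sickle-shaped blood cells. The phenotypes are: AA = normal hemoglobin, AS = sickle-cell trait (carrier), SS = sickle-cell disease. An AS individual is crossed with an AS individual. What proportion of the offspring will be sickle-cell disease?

Punnett square for AS × AS:
Offspring genotypes: 1 AA, 2 AS, 1 SS
Phenotype counts: 1 normal hemoglobin, 2 sickle-cell trait (carrier), 1 sickle-cell disease
sickle-cell disease: 1 out of 4
Probability: 1/4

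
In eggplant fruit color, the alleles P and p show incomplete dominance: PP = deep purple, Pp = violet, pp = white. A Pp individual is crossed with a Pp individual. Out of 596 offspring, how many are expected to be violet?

Punnett square for Pp × Pp:
Offspring genotypes: 1 PP, 2 Pp, 1 pp
Phenotype counts: 1 deep purple, 2 violet, 1 white
violet: 2 out of 4 → fraction 1/2
Expected count = 1/2 × 596 = 298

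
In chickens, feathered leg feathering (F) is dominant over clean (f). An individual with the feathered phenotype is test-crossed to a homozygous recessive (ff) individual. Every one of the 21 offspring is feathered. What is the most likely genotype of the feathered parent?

Test cross: ? × ff
All offspring are feathered.
If the unknown parent were heterozygous (Ff), about half of 21 offspring would be clean; none are. The unknown parent is most likely homozygous dominant (FF).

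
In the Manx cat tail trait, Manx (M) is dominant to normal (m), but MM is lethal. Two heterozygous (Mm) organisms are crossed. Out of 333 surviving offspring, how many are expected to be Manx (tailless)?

Cross: Mm × Mm
Punnett square offspring (before lethality): 1 MM, 2 Mm, 1 mm
The MM genotype is lethal (embryos die); surviving offspring: 2 Mm, 1 mm
Manx (tailless): 2 out of 3 → fraction 2/3
Expected count = 2/3 × 333 = 222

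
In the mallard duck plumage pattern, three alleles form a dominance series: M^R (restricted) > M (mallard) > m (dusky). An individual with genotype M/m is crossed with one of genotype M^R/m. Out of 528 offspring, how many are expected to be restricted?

Cross: M/m × M^R/m
Allele dominance: M^R > M > m
Offspring genotypes: 1 M^R/M, 1 M/m, 1 M^R/m, 1 m/m
Phenotype counts: 2 restricted, 1 mallard, 1 dusky
restricted: 2 out of 4 → fraction 1/2
Expected count = 1/2 × 528 = 264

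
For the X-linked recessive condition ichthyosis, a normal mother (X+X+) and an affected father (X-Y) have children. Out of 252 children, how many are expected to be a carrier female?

Cross: X+X+ × X-Y
Offspring: 2 X+X-, 2 X+Y
Probability of a carrier female: 2/4 = 1/2
Expected count = 1/2 × 252 = 126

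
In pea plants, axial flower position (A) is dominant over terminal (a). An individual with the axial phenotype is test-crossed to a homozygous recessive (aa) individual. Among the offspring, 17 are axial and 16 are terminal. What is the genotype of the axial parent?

Test cross: ? × aa
Offspring: 17 axial, 16 terminal — approximately 1:1.
A 1:1 ratio in a test cross indicates the unknown parent is heterozygous (Aa).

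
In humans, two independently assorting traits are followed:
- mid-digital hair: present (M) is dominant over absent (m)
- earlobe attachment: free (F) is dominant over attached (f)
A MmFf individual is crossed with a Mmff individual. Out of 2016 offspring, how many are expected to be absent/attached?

Dihybrid cross MmFf × Mmff — consider each gene separately:
mid-digital hair: Mm × Mm → 1 MM, 2 Mm, 1 mm → 3 M_ : 1 mm (out of 4)
earlobe attachment: Ff × ff → 2 Ff, 2 ff → 2 F_ : 2 ff (out of 4)
Combine (counts out of 4 × 4 = 16): present/free (M_F_) = 3×2 = 6; present/attached (M_ff) = 3×2 = 6; absent/free (mmF_) = 1×2 = 2; absent/attached (mmff) = 1×2 = 2
Phenotype counts (out of 16): 6 present/free, 6 present/attached, 2 absent/free, 2 absent/attached
absent/attached: 2 out of 16 → fraction 1/8
Expected count = 1/8 × 2016 = 252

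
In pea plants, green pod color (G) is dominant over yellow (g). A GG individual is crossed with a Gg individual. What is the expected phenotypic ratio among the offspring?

Punnett square for GG × Gg:
Offspring genotypes: 2 GG, 2 Gg
green: 4, yellow: 0
Ratio: all green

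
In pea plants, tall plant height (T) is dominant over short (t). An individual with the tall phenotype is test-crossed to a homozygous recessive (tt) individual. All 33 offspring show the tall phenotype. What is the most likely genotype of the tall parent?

Test cross: ? × tt
All offspring are tall.
If the unknown parent were heterozygous (Tt), about half of 33 offspring would be short; none are. The unknown parent is most likely homozygous dominant (TT).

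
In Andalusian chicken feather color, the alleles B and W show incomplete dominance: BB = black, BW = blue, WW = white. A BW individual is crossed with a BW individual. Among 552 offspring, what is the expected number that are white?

Punnett square for BW × BW:
Offspring genotypes: 1 BB, 2 BW, 1 WW
Phenotype counts: 1 black, 2 blue, 1 white
white: 1 out of 4 → fraction 1/4
Expected count = 1/4 × 552 = 138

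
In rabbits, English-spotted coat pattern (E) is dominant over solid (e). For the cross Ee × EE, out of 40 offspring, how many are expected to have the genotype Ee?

Punnett square for Ee × EE:
Offspring genotypes: 2 EE, 2 Ee
Total offspring: 4
Count with target: 2
Probability: 2/4 = 1/2
Expected count = 1/2 × 40 = 20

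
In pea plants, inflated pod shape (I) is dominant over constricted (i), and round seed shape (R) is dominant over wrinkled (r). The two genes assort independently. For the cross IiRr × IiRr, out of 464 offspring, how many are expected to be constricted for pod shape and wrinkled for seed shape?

Dihybrid cross IiRr × IiRr — consider each gene separately:
pod shape: Ii × Ii → 1 II, 2 Ii, 1 ii → 3 I_ : 1 ii (out of 4)
seed shape: Rr × Rr → 1 RR, 2 Rr, 1 rr → 3 R_ : 1 rr (out of 4)
Looking for: constricted (ii) and wrinkled (rr)
P(constricted) = 1/4, P(wrinkled) = 1/4
P(both) = 1/4 × 1/4 = 1/16
Expected count = 1/16 × 464 = 29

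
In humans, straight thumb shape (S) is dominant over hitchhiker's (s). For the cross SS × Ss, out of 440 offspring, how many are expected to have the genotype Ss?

Punnett square for SS × Ss:
Offspring genotypes: 2 SS, 2 Ss
Total offspring: 4
Count with target: 2
Probability: 2/4 = 1/2
Expected count = 1/2 × 440 = 220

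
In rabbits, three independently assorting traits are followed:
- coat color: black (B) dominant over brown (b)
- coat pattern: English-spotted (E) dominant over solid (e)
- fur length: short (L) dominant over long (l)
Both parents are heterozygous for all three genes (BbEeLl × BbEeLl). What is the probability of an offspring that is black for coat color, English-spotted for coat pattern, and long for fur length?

Trihybrid cross: BbEeLl × BbEeLl
Each trait segregates independently with a 3:1 phenotypic ratio, so each gene contributes 3/4 (dominant) or 1/4 (recessive).
Target: black (coat color), English-spotted (coat pattern), long (fur length)
Probability = product of independent per-trait probabilities
= 3/4 × 3/4 × 1/4 = 9/64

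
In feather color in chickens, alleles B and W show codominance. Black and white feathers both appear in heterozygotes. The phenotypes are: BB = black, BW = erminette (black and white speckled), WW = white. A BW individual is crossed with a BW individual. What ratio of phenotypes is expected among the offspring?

Punnett square for BW × BW:
Offspring genotypes: 1 BB, 2 BW, 1 WW
Phenotype counts: 1 black, 2 erminette (black and white speckled), 1 white
Ratio: 1 black : 2 erminette (black and white speckled) : 1 white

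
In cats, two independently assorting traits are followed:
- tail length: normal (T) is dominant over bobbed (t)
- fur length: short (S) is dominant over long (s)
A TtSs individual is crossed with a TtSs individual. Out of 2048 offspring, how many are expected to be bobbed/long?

Dihybrid cross TtSs × TtSs — consider each gene separately:
tail length: Tt × Tt → 1 TT, 2 Tt, 1 tt → 3 T_ : 1 tt (out of 4)
fur length: Ss × Ss → 1 SS, 2 Ss, 1 ss → 3 S_ : 1 ss (out of 4)
Combine (counts out of 4 × 4 = 16): normal/short (T_S_) = 3×3 = 9; normal/long (T_ss) = 3×1 = 3; bobbed/short (ttS_) = 1×3 = 3; bobbed/long (ttss) = 1×1 = 1
Phenotype counts (out of 16): 9 normal/short, 3 normal/long, 3 bobbed/short, 1 bobbed/long
bobbed/long: 1 out of 16 → fraction 1/16
Expected count = 1/16 × 2048 = 128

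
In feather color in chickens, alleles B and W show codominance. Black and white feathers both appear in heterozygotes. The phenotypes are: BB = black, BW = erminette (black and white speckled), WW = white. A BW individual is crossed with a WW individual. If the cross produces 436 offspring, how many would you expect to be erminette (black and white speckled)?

Punnett square for BW × WW:
Offspring genotypes: 2 BW, 2 WW
Phenotype counts: 2 erminette (black and white speckled), 2 white
erminette (black and white speckled): 2 out of 4 → fraction 1/2
Expected count = 1/2 × 436 = 218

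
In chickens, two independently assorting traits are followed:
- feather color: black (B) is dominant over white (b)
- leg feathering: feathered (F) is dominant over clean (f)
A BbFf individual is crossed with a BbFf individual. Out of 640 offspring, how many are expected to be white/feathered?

Dihybrid cross BbFf × BbFf — consider each gene separately:
feather color: Bb × Bb → 1 BB, 2 Bb, 1 bb → 3 B_ : 1 bb (out of 4)
leg feathering: Ff × Ff → 1 FF, 2 Ff, 1 ff → 3 F_ : 1 ff (out of 4)
Combine (counts out of 4 × 4 = 16): black/feathered (B_F_) = 3×3 = 9; black/clean (B_ff) = 3×1 = 3; white/feathered (bbF_) = 1×3 = 3; white/clean (bbff) = 1×1 = 1
Phenotype counts (out of 16): 9 black/feathered, 3 black/clean, 3 white/feathered, 1 white/clean
white/feathered: 3 out of 16 → fraction 3/16
Expected count = 3/16 × 640 = 120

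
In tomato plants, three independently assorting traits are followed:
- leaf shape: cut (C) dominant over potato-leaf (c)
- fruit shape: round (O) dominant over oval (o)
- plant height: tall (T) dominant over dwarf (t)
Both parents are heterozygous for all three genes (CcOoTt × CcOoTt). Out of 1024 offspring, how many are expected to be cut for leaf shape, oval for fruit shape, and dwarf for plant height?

Trihybrid cross: CcOoTt × CcOoTt
Each trait segregates independently with a 3:1 phenotypic ratio, so each gene contributes 3/4 (dominant) or 1/4 (recessive).
Target: cut (leaf shape), oval (fruit shape), dwarf (plant height)
Probability = product of independent per-trait probabilities
= 3/4 × 1/4 × 1/4 = 3/64
Expected count = 3/64 × 1024 = 48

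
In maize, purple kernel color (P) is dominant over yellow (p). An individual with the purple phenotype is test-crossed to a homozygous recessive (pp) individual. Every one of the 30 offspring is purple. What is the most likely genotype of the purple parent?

Test cross: ? × pp
All offspring are purple.
If the unknown parent were heterozygous (Pp), about half of 30 offspring would be yellow; none are. The unknown parent is most likely homozygous dominant (PP).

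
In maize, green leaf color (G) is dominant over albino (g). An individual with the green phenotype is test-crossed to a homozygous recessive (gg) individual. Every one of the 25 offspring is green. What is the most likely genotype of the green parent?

Test cross: ? × gg
All offspring are green.
If the unknown parent were heterozygous (Gg), about half of 25 offspring would be albino; none are. The unknown parent is most likely homozygous dominant (GG).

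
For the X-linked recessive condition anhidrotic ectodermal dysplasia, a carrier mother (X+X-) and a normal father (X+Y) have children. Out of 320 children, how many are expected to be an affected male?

Cross: X+X- × X+Y
Offspring: 1 X+X+, 1 X+Y, 1 X+X-, 1 X-Y
Probability of an affected male: 1/4
Expected count = 1/4 × 320 = 80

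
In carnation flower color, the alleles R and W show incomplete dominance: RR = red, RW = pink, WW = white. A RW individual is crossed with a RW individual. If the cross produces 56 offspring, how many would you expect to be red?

Punnett square for RW × RW:
Offspring genotypes: 1 RR, 2 RW, 1 WW
Phenotype counts: 1 red, 2 pink, 1 white
red: 1 out of 4 → fraction 1/4
Expected count = 1/4 × 56 = 14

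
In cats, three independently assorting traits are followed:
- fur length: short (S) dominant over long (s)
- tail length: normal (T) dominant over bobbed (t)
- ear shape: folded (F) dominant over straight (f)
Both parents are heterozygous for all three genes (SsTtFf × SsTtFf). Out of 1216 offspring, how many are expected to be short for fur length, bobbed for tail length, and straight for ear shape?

Trihybrid cross: SsTtFf × SsTtFf
Each trait segregates independently with a 3:1 phenotypic ratio, so each gene contributes 3/4 (dominant) or 1/4 (recessive).
Target: short (fur length), bobbed (tail length), straight (ear shape)
Probability = product of independent per-trait probabilities
= 3/4 × 1/4 × 1/4 = 3/64
Expected count = 3/64 × 1216 = 57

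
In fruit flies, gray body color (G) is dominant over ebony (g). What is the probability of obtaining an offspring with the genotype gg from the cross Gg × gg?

Punnett square for Gg × gg:
Offspring genotypes: 2 Gg, 2 gg
Total offspring: 4
Count with target: 2
Probability: 2/4 = 1/2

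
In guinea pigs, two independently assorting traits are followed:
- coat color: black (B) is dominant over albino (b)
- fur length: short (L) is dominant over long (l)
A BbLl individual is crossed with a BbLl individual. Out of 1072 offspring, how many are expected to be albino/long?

Dihybrid cross BbLl × BbLl — consider each gene separately:
coat color: Bb × Bb → 1 BB, 2 Bb, 1 bb → 3 B_ : 1 bb (out of 4)
fur length: Ll × Ll → 1 LL, 2 Ll, 1 ll → 3 L_ : 1 ll (out of 4)
Combine (counts out of 4 × 4 = 16): black/short (B_L_) = 3×3 = 9; black/long (B_ll) = 3×1 = 3; albino/short (bbL_) = 1×3 = 3; albino/long (bbll) = 1×1 = 1
Phenotype counts (out of 16): 9 black/short, 3 black/long, 3 albino/short, 1 albino/long
albino/long: 1 out of 16 → fraction 1/16
Expected count = 1/16 × 1072 = 67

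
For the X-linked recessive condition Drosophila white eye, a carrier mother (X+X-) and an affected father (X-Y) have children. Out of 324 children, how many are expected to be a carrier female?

Cross: X+X- × X-Y
Offspring: 1 X+X-, 1 X+Y, 1 X-X-, 1 X-Y
Probability of a carrier female: 1/4
Expected count = 1/4 × 324 = 81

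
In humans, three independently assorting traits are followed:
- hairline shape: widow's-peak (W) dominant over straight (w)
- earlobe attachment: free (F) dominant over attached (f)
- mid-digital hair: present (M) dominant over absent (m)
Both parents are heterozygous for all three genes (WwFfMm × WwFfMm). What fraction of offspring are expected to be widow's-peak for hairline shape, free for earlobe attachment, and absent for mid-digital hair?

Trihybrid cross: WwFfMm × WwFfMm
Each trait segregates independently with a 3:1 phenotypic ratio, so each gene contributes 3/4 (dominant) or 1/4 (recessive).
Target: widow's-peak (hairline shape), free (earlobe attachment), absent (mid-digital hair)
Probability = product of independent per-trait probabilities
= 3/4 × 3/4 × 1/4 = 9/64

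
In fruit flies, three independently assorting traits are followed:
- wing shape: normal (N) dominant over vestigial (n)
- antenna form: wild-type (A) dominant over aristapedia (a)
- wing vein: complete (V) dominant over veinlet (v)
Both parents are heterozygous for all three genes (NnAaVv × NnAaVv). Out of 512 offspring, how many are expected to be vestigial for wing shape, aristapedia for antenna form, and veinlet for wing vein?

Trihybrid cross: NnAaVv × NnAaVv
Each trait segregates independently with a 3:1 phenotypic ratio, so each gene contributes 3/4 (dominant) or 1/4 (recessive).
Target: vestigial (wing shape), aristapedia (antenna form), veinlet (wing vein)
Probability = product of independent per-trait probabilities
= 1/4 × 1/4 × 1/4 = 1/64
Expected count = 1/64 × 512 = 8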